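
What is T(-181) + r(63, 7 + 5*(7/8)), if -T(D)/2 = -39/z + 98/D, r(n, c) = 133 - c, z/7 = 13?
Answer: 1252455/10136 ≈ 123.57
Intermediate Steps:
z = 91 (z = 7*13 = 91)
T(D) = 6/7 - 196/D (T(D) = -2*(-39/91 + 98/D) = -2*(-39*1/91 + 98/D) = -2*(-3/7 + 98/D) = 6/7 - 196/D)
T(-181) + r(63, 7 + 5*(7/8)) = (6/7 - 196/(-181)) + (133 - (7 + 5*(7/8))) = (6/7 - 196*(-1/181)) + (133 - (7 + 5*(7*(⅛)))) = (6/7 + 196/181) + (133 - (7 + 5*(7/8))) = 2458/1267 + (133 - (7 + 35/8)) = 2458/1267 + (133 - 1*91/8) = 2458/1267 + (133 - 91/8) = 2458/1267 + 973/8 = 1252455/10136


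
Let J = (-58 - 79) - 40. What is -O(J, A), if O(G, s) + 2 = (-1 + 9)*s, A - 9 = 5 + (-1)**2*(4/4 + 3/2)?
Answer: -130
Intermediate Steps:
J = -177 (J = -137 - 40 = -177)
A = 33/2 (A = 9 + (5 + (-1)**2*(4/4 + 3/2)) = 9 + (5 + 1*(4*(1/4) + 3*(1/2))) = 9 + (5 + 1*(1 + 3/2)) = 9 + (5 + 1*(5/2)) = 9 + (5 + 5/2) = 9 + 15/2 = 33/2 ≈ 16.500)
O(G, s) = -2 + 8*s (O(G, s) = -2 + (-1 + 9)*s = -2 + 8*s)
-O(J, A) = -(-2 + 8*(33/2)) = -(-2 + 132) = -1*130 = -130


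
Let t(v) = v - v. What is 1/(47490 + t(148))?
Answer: 1/47490 ≈ 2.1057e-5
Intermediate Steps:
t(v) = 0
1/(47490 + t(148)) = 1/(47490 + 0) = 1/47490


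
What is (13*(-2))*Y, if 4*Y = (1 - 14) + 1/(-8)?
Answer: 1365/16 ≈ 85.313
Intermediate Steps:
Y = -105/32 (Y = ((1 - 14) + 1/(-8))/4 = (-13 - ⅛)/4 = (¼)*(-105/8) = -105/32 ≈ -3.2813)
(13*(-2))*Y = (13*(-2))*(-105/32) = -26*(-105/32) = 1365/16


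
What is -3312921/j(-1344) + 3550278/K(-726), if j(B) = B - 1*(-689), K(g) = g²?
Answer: 291414430181/57539130 ≈ 5064.6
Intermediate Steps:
j(B) = 689 + B (j(B) = B + 689 = 689 + B)
-3312921/j(-1344) + 3550278/K(-726) = -3312921/(689 - 1344) + 3550278/((-726)²) = -3312921/(-655) + 3550278/527076 = -3312921*(-1/655) + 3550278*(1/527076) = 3312921/655 + 591713/87846 = 291414430181/57539130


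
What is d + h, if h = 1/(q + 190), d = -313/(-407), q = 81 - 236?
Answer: 11362/14245 ≈ 0.79761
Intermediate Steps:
q = -155
d = 313/407 (d = -313*(-1/407) = 313/407 ≈ 0.76904)
h = 1/35 (h = 1/(-155 + 190) = 1/35 ≈ 0.028571)
d + h = 313/407 + 1/35 = 11362/14245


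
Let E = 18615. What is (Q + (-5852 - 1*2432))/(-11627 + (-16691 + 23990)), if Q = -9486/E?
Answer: 1511923/789860 ≈ 1.9142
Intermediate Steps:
Q = -186/365 (Q = -9486/18615 = -9486*1/18615 = -186/365 ≈ -0.50959)
(Q + (-5852 - 1*2432))/(-11627 + (-16691 + 23990)) = (-186/365 + (-5852 - 1*2432))/(-11627 + (-16691 + 23990)) = (-186/365 + (-5852 - 2432))/(-11627 + 7299) = (-186/365 - 8284)/(-4328) = -3023846/365*(-1/4328) = 1511923/789860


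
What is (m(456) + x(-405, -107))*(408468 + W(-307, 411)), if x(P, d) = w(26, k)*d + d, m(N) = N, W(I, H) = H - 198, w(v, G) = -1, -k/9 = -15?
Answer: 186358536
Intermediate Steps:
k = 135 (k = -9*(-15) = 135)
W(I, H) = -198 + H
x(P, d) = 0 (x(P, d) = -d + d = 0)
(m(456) + x(-405, -107))*(408468 + W(-307, 411)) = (456 + 0)*(408468 + (-198 + 411)) = 456*(408468 + 213) = 456*408681 = 186358536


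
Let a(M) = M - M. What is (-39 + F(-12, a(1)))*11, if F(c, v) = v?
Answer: -429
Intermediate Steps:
a(M) = 0
(-39 + F(-12, a(1)))*11 = (-39 + 0)*11 = -39*11 = -429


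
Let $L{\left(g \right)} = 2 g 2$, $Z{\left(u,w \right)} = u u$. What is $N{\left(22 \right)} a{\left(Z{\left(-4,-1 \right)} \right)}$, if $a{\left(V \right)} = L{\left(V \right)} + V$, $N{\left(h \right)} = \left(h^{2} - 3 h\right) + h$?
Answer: $35200$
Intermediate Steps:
$Z{\left(u,w \right)} = u^{2}$
$N{\left(h \right)} = h^{2} - 2 h$
$L{\left(g \right)} = 4 g$
$a{\left(V \right)} = 5 V$ ($a{\left(V \right)} = 4 V + V = 5 V$)
$N{\left(22 \right)} a{\left(Z{\left(-4,-1 \right)} \right)} = 22 \left(-2 + 22\right) 5 \left(-4\right)^{2} = 22 \cdot 20 \cdot 5 \cdot 16 = 440 \cdot 80 = 35200$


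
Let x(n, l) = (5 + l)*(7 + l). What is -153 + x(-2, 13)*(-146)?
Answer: -52713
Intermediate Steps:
-153 + x(-2, 13)*(-146) = -153 + (35 + 13² + 12*13)*(-146) = -153 + (35 + 169 + 156)*(-146) = -153 + 360*(-146) = -153 - 52560 = -52713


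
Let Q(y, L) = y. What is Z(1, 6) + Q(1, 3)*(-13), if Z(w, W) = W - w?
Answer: -8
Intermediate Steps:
Z(1, 6) + Q(1, 3)*(-13) = (6 - 1*1) + 1*(-13) = (6 - 1) - 13 = 5 - 13 = -8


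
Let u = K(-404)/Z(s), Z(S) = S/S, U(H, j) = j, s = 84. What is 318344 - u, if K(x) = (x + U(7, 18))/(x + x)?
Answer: 128610783/404 ≈ 3.1834e+5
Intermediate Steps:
Z(S) = 1
K(x) = (18 + x)/(2*x) (K(x) = (x + 18)/(x + x) = (18 + x)/((2*x)) = (18 + x)*(1/(2*x)) = (18 + x)/(2*x))
u = 193/404 (u = ((1/2)*(18 - 404)/(-404))/1 = ((1/2)*(-1/404)*(-386))*1 = (193/404)*1 = 193/404 ≈ 0.47772)
318344 - u = 318344 - 1*193/404 = 318344 - 193/404 = 128610783/404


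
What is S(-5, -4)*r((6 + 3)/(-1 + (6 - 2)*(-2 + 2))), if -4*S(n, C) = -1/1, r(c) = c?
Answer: -9/4 ≈ -2.2500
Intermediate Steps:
S(n, C) = 1/4 (S(n, C) = -(-1)/(4*1) = -(-1)/4 = -1/4*(-1) = 1/4)
S(-5, -4)*r((6 + 3)/(-1 + (6 - 2)*(-2 + 2))) = ((6 + 3)/(-1 + (6 - 2)*(-2 + 2)))/4 = (9/(-1 + 4*0))/4 = (9/(-1 + 0))/4 = (9/(-1))/4 = (9*(-1))/4 = (1/4)*(-9) = -9/4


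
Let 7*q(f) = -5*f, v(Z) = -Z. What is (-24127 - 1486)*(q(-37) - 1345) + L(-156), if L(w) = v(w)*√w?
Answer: 33772570 + 312*I*√39 ≈ 3.3773e+7 + 1948.4*I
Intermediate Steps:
q(f) = -5*f/7 (q(f) = (-5*f)/7 = -5*f/7)
L(w) = -w^(3/2) (L(w) = (-w)*√w = -w^(3/2))
(-24127 - 1486)*(q(-37) - 1345) + L(-156) = (-24127 - 1486)*(-5/7*(-37) - 1345) - (-156)^(3/2) = -25613*(185/7 - 1345) - (-312)*I*√39 = -25613*(-9230/7) + 312*I*√39 = 33772570 + 312*I*√39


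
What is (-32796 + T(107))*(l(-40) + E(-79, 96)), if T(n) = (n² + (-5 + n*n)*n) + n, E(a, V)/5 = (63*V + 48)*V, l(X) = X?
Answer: 3520810298720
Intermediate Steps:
E(a, V) = 5*V*(48 + 63*V) (E(a, V) = 5*((63*V + 48)*V) = 5*((48 + 63*V)*V) = 5*(V*(48 + 63*V)) = 5*V*(48 + 63*V))
T(n) = n + n² + n*(-5 + n²) (T(n) = (n² + (-5 + n²)*n) + n = (n² + n*(-5 + n²)) + n = n + n² + n*(-5 + n²))
(-32796 + T(107))*(l(-40) + E(-79, 96)) = (-32796 + 107*(-4 + 107 + 107²))*(-40 + 15*96*(16 + 21*96)) = (-32796 + 107*(-4 + 107 + 11449))*(-40 + 15*96*(16 + 2016)) = (-32796 + 107*11552)*(-40 + 15*96*2032) = (-32796 + 1236064)*(-40 + 2926080) = 1203268*2926040 = 3520810298720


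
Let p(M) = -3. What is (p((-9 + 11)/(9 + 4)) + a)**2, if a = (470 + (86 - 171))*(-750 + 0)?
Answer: 83378295009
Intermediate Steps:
a = -288750 (a = (470 - 85)*(-750) = 385*(-750) = -288750)
(p((-9 + 11)/(9 + 4)) + a)**2 = (-3 - 288750)**2 = (-288753)**2 = 83378295009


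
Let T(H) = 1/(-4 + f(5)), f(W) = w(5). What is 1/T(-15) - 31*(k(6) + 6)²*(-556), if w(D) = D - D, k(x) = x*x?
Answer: 30404300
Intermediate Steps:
k(x) = x²
w(D) = 0
f(W) = 0
T(H) = -¼ (T(H) = 1/(-4 + 0) = 1/(-4) = -¼)
1/T(-15) - 31*(k(6) + 6)²*(-556) = 1/(-¼) - 31*(6² + 6)²*(-556) = -4 - 31*(36 + 6)²*(-556) = -4 - 31*42²*(-556) = -4 - 31*1764*(-556) = -4 - 54684*(-556) = -4 + 30404304 = 30404300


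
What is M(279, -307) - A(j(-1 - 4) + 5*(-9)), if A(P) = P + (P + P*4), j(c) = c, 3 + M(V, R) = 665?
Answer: 962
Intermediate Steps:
M(V, R) = 662 (M(V, R) = -3 + 665 = 662)
A(P) = 6*P (A(P) = P + (P + 4*P) = P + 5*P = 6*P)
M(279, -307) - A(j(-1 - 4) + 5*(-9)) = 662 - 6*((-1 - 4) + 5*(-9)) = 662 - 6*(-5 - 45) = 662 - 6*(-50) = 662 - 1*(-300) = 662 + 300 = 962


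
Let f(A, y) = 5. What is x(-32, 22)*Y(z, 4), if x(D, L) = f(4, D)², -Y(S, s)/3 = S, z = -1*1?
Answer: 75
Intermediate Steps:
z = -1
Y(S, s) = -3*S
x(D, L) = 25 (x(D, L) = 5² = 25)
x(-32, 22)*Y(z, 4) = 25*(-3*(-1)) = 25*3 = 75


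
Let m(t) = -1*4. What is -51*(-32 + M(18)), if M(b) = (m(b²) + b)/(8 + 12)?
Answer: 15963/10 ≈ 1596.3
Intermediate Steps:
m(t) = -4
M(b) = -⅕ + b/20 (M(b) = (-4 + b)/(8 + 12) = (-4 + b)/20 = (-4 + b)*(1/20) = -⅕ + b/20)
-51*(-32 + M(18)) = -51*(-32 + (-⅕ + (1/20)*18)) = -51*(-32 + (-⅕ + 9/10)) = -51*(-32 + 7/10) = -51*(-313/10) = 15963/10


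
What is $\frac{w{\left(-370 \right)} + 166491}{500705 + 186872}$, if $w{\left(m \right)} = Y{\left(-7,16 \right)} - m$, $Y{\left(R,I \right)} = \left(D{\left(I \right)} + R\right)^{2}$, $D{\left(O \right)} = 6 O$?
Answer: $\frac{174782}{687577} \approx 0.2542$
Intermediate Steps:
$Y{\left(R,I \right)} = \left(R + 6 I\right)^{2}$ ($Y{\left(R,I \right)} = \left(6 I + R\right)^{2} = \left(R + 6 I\right)^{2}$)
$w{\left(m \right)} = 7921 - m$ ($w{\left(m \right)} = \left(-7 + 6 \cdot 16\right)^{2} - m = \left(-7 + 96\right)^{2} - m = 89^{2} - m = 7921 - m$)
$\frac{w{\left(-370 \right)} + 166491}{500705 + 186872} = \frac{\left(7921 - -370\right) + 166491}{500705 + 186872} = \frac{\left(7921 + 370\right) + 166491}{687577} = \left(8291 + 166491\right) \frac{1}{687577} = 174782 \cdot \frac{1}{687577} = \frac{174782}{687577}$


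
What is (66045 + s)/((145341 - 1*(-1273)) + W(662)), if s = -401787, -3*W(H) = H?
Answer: -503613/219590 ≈ -2.2934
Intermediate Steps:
W(H) = -H/3
(66045 + s)/((145341 - 1*(-1273)) + W(662)) = (66045 - 401787)/((145341 - 1*(-1273)) - ⅓*662) = -335742/((145341 + 1273) - 662/3) = -335742/(146614 - 662/3) = -335742/439180/3 = -335742*3/439180 = -503613/219590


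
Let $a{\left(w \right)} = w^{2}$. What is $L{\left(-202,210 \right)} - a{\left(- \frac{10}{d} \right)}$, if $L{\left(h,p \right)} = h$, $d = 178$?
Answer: $- \frac{1600067}{7921} \approx -202.0$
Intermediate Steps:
$L{\left(-202,210 \right)} - a{\left(- \frac{10}{d} \right)} = -202 - \left(- \frac{10}{178}\right)^{2} = -202 - \left(\left(-10\right) \frac{1}{178}\right)^{2} = -202 - \left(- \frac{5}{89}\right)^{2} = -202 - \frac{25}{7921} = - \frac{1600067}{7921}$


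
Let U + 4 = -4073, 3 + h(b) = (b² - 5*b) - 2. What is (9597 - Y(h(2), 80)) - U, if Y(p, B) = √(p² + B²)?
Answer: 13674 - √6521 ≈ 13593.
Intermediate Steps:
h(b) = -5 + b² - 5*b (h(b) = -3 + ((b² - 5*b) - 2) = -3 + (-2 + b² - 5*b) = -5 + b² - 5*b)
Y(p, B) = √(B² + p²)
U = -4077 (U = -4 - 4073 = -4077)
(9597 - Y(h(2), 80)) - U = (9597 - √(80² + (-5 + 2² - 5*2)²)) - 1*(-4077) = (9597 - √(6400 + (-5 + 4 - 10)²)) + 4077 = (9597 - √(6400 + (-11)²)) + 4077 = (9597 - √(6400 + 121)) + 4077 = (9597 - √6521) + 4077 = 13674 - √6521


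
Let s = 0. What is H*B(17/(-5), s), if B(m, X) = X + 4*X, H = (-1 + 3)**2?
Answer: 0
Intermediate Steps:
H = 4 (H = 2**2 = 4)
B(m, X) = 5*X
H*B(17/(-5), s) = 4*(5*0) = 4*0 = 0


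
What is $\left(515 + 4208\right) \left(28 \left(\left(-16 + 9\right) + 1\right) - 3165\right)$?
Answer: $-15741759$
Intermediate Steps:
$\left(515 + 4208\right) \left(28 \left(\left(-16 + 9\right) + 1\right) - 3165\right) = 4723 \left(28 \left(-7 + 1\right) - 3165\right) = 4723 \left(28 \left(-6\right) - 3165\right) = 4723 \left(-168 - 3165\right) = 4723 \left(-3333\right) = -15741759$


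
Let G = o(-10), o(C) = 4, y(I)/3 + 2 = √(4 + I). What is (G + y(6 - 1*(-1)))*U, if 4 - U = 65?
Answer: 122 - 183*√11 ≈ -484.94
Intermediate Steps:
y(I) = -6 + 3*√(4 + I)
G = 4
U = -61 (U = 4 - 1*65 = 4 - 65 = -61)
(G + y(6 - 1*(-1)))*U = (4 + (-6 + 3*√(4 + (6 - 1*(-1)))))*(-61) = (4 + (-6 + 3*√(4 + (6 + 1))))*(-61) = (4 + (-6 + 3*√(4 + 7)))*(-61) = (4 + (-6 + 3*√11))*(-61) = (-2 + 3*√11)*(-61) = 122 - 183*√11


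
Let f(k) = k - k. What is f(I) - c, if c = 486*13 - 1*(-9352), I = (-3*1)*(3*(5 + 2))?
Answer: -15670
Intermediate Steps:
I = -63 (I = -9*7 = -3*21 = -63)
f(k) = 0
c = 15670 (c = 6318 + 9352 = 15670)
f(I) - c = 0 - 1*15670 = 0 - 15670 = -15670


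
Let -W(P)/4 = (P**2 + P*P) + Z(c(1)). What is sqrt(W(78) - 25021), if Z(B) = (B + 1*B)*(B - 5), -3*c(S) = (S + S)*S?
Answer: 7*I*sqrt(13541)/3 ≈ 271.52*I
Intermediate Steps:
c(S) = -2*S**2/3 (c(S) = -(S + S)*S/3 = -2*S*S/3 = -2*S**2/3)
Z(B) = 2*B*(-5 + B) (Z(B) = (B + B)*(-5 + B) = (2*B)*(-5 + B) = 2*B*(-5 + B))
W(P) = -272/9 - 8*P**2 (W(P) = -4*((P**2 + P*P) + 2*(-2/3*1**2)*(-5 - 2/3*1**2)) = -4*((P**2 + P**2) + 2*(-2/3*1)*(-5 - 2/3*1)) = -4*(2*P**2 + 2*(-2/3)*(-5 - 2/3)) = -4*(2*P**2 + 2*(-2/3)*(-17/3)) = -4*(2*P**2 + 68/9) = -4*(68/9 + 2*P**2) = -272/9 - 8*P**2)
sqrt(W(78) - 25021) = sqrt((-272/9 - 8*78**2) - 25021) = sqrt((-272/9 - 8*6084) - 25021) = sqrt((-272/9 - 48672) - 25021) = sqrt(-438320/9 - 25021) = sqrt(-663509/9) = 7*I*sqrt(13541)/3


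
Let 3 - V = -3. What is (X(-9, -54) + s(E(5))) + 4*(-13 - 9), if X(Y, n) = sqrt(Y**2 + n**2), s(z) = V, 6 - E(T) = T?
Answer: -82 + 9*sqrt(37) ≈ -27.255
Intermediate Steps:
V = 6 (V = 3 - 1*(-3) = 3 + 3 = 6)
E(T) = 6 - T
s(z) = 6
(X(-9, -54) + s(E(5))) + 4*(-13 - 9) = (sqrt((-9)**2 + (-54)**2) + 6) + 4*(-13 - 9) = (sqrt(81 + 2916) + 6) + 4*(-22) = (sqrt(2997) + 6) - 88 = (9*sqrt(37) + 6) - 88 = (6 + 9*sqrt(37)) - 88 = -82 + 9*sqrt(37)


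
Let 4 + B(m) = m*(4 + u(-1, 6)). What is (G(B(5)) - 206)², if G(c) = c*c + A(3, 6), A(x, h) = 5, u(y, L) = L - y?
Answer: 5760000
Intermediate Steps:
B(m) = -4 + 11*m (B(m) = -4 + m*(4 + (6 - 1*(-1))) = -4 + m*(4 + (6 + 1)) = -4 + m*(4 + 7) = -4 + m*11 = -4 + 11*m)
G(c) = 5 + c² (G(c) = c*c + 5 = c² + 5 = 5 + c²)
(G(B(5)) - 206)² = ((5 + (-4 + 11*5)²) - 206)² = ((5 + (-4 + 55)²) - 206)² = ((5 + 51²) - 206)² = ((5 + 2601) - 206)² = (2606 - 206)² = 2400² = 5760000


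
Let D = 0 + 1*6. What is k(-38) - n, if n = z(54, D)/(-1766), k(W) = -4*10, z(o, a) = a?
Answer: -35317/883 ≈ -39.997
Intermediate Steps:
D = 6 (D = 0 + 6 = 6)
k(W) = -40
n = -3/883 (n = 6/(-1766) = 6*(-1/1766) = -3/883 ≈ -0.0033975)
k(-38) - n = -40 - 1*(-3/883) = -40 + 3/883 = -35317/883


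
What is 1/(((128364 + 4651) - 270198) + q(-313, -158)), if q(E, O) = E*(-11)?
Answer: -1/133740 ≈ -7.4772e-6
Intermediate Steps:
q(E, O) = -11*E
1/(((128364 + 4651) - 270198) + q(-313, -158)) = 1/(((128364 + 4651) - 270198) - 11*(-313)) = 1/((133015 - 270198) + 3443) = 1/(-137183 + 3443) = 1/(-133740) = -1/133740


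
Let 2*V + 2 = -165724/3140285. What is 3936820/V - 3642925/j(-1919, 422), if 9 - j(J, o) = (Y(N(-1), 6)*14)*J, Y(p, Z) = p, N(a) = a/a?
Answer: -13290411720538899/3464883025 ≈ -3.8357e+6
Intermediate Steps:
N(a) = 1
V = -3223147/3140285 (V = -1 + (-165724/3140285)/2 = -1 + (-165724*1/3140285)/2 = -1 + (½)*(-165724/3140285) = -1 - 82862/3140285 = -3223147/3140285 ≈ -1.0264)
j(J, o) = 9 - 14*J (j(J, o) = 9 - 1*14*J = 9 - 14*J)
3936820/V - 3642925/j(-1919, 422) = 3936820/(-3223147/3140285) - 3642925/(9 - 14*(-1919)) = 3936820*(-3140285/3223147) - 3642925/(9 + 26866) = -12362736793700/3223147 - 3642925/26875 = -12362736793700/3223147 - 3642925*1/26875 = -12362736793700/3223147 - 145717/1075 = -13290411720538899/3464883025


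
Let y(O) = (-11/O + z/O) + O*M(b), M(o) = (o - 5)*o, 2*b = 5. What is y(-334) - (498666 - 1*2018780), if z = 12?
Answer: 254207650/167 ≈ 1.5222e+6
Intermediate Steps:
b = 5/2 (b = (½)*5 = 5/2 ≈ 2.5000)
M(o) = o*(-5 + o) (M(o) = (-5 + o)*o = o*(-5 + o))
y(O) = 1/O - 25*O/4 (y(O) = (-11/O + 12/O) + O*(5*(-5 + 5/2)/2) = 1/O + O*((5/2)*(-5/2)) = 1/O + O*(-25/4) = 1/O - 25*O/4)
y(-334) - (498666 - 1*2018780) = (1/(-334) - 25/4*(-334)) - (498666 - 1*2018780) = (-1/334 + 4175/2) - (498666 - 2018780) = 348612/167 - 1*(-1520114) = 348612/167 + 1520114 = 254207650/167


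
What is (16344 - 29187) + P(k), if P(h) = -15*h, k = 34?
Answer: -13353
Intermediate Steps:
(16344 - 29187) + P(k) = (16344 - 29187) - 15*34 = -12843 - 510 = -13353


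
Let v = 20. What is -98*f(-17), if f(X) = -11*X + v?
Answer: -20286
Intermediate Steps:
f(X) = 20 - 11*X (f(X) = -11*X + 20 = 20 - 11*X)
-98*f(-17) = -98*(20 - 11*(-17)) = -98*(20 + 187) = -98*207 = -20286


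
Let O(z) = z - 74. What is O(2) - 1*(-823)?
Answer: 751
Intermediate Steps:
O(z) = -74 + z
O(2) - 1*(-823) = (-74 + 2) - 1*(-823) = -72 + 823 = 751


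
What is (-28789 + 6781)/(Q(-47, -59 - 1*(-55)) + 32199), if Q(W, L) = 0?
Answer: -7336/10733 ≈ -0.68350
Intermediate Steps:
(-28789 + 6781)/(Q(-47, -59 - 1*(-55)) + 32199) = (-28789 + 6781)/(0 + 32199) = -22008/32199 = -22008*1/32199 = -7336/10733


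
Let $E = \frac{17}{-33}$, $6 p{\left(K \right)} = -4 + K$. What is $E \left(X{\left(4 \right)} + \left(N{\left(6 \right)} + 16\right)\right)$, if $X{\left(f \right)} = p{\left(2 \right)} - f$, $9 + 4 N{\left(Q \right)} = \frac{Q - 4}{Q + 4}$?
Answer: $- \frac{2414}{495} \approx -4.8768$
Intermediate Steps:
$p{\left(K \right)} = - \frac{2}{3} + \frac{K}{6}$ ($p{\left(K \right)} = \frac{-4 + K}{6} = - \frac{2}{3} + \frac{K}{6}$)
$N{\left(Q \right)} = - \frac{9}{4} + \frac{-4 + Q}{4 \left(4 + Q\right)}$ ($N{\left(Q \right)} = - \frac{9}{4} + \frac{\left(Q - 4\right) \frac{1}{Q + 4}}{4} = - \frac{9}{4} + \frac{\left(-4 + Q\right) \frac{1}{4 + Q}}{4} = - \frac{9}{4} + \frac{\frac{1}{4 + Q} \left(-4 + Q\right)}{4} = - \frac{9}{4} + \frac{-4 + Q}{4 \left(4 + Q\right)}$)
$E = - \frac{17}{33}$ ($E = 17 \left(- \frac{1}{33}\right) = - \frac{17}{33} \approx -0.51515$)
$X{\left(f \right)} = - \frac{1}{3} - f$ ($X{\left(f \right)} = \left(- \frac{2}{3} + \frac{1}{6} \cdot 2\right) - f = \left(- \frac{2}{3} + \frac{1}{3}\right) - f = - \frac{1}{3} - f$)
$E \left(X{\left(4 \right)} + \left(N{\left(6 \right)} + 16\right)\right) = - \frac{17 \left(\left(- \frac{1}{3} - 4\right) + \left(\frac{2 \left(-5 - 6\right)}{4 + 6} + 16\right)\right)}{33} = - \frac{17 \left(\left(- \frac{1}{3} - 4\right) + \left(\frac{2 \left(-5 - 6\right)}{10} + 16\right)\right)}{33} = - \frac{17 \left(- \frac{13}{3} + \left(2 \cdot \frac{1}{10} \left(-11\right) + 16\right)\right)}{33} = - \frac{17 \left(- \frac{13}{3} + \left(- \frac{11}{5} + 16\right)\right)}{33} = - \frac{17 \left(- \frac{13}{3} + \frac{69}{5}\right)}{33} = \left(- \frac{17}{33}\right) \frac{142}{15} = - \frac{2414}{495}$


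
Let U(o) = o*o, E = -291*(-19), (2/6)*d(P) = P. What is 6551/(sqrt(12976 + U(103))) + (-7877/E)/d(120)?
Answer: -7877/1990440 + 6551*sqrt(23585)/23585 ≈ 42.653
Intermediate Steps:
d(P) = 3*P
E = 5529
U(o) = o**2
6551/(sqrt(12976 + U(103))) + (-7877/E)/d(120) = 6551/(sqrt(12976 + 103**2)) + (-7877/5529)/((3*120)) = 6551/(sqrt(12976 + 10609)) - 7877*1/5529/360 = 6551/(sqrt(23585)) - 7877/5529*1/360 = 6551*(sqrt(23585)/23585) - 7877/1990440 = 6551*sqrt(23585)/23585 - 7877/1990440 = -7877/1990440 + 6551*sqrt(23585)/23585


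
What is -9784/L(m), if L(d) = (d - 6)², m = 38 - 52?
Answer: -1223/50 ≈ -24.460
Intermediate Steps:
m = -14
L(d) = (-6 + d)²
-9784/L(m) = -9784/(-6 - 14)² = -9784/((-20)²) = -9784/400 = -9784*1/400 = -1223/50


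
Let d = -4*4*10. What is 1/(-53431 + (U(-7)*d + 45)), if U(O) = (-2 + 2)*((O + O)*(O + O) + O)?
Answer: -1/53386 ≈ -1.8732e-5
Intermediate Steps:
d = -160 (d = -16*10 = -160)
U(O) = 0 (U(O) = 0*((2*O)*(2*O) + O) = 0*(4*O² + O) = 0*(O + 4*O²) = 0)
1/(-53431 + (U(-7)*d + 45)) = 1/(-53431 + (0*(-160) + 45)) = 1/(-53431 + (0 + 45)) = 1/(-53431 + 45) = 1/(-53386) = -1/53386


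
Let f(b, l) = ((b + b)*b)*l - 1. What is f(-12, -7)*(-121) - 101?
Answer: 243956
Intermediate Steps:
f(b, l) = -1 + 2*l*b² (f(b, l) = ((2*b)*b)*l - 1 = (2*b²)*l - 1 = 2*l*b² - 1 = -1 + 2*l*b²)
f(-12, -7)*(-121) - 101 = (-1 + 2*(-7)*(-12)²)*(-121) - 101 = (-1 + 2*(-7)*144)*(-121) - 101 = (-1 - 2016)*(-121) - 101 = -2017*(-121) - 101 = 244057 - 101 = 243956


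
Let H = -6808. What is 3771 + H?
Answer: -3037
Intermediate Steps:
3771 + H = 3771 - 6808 = -3037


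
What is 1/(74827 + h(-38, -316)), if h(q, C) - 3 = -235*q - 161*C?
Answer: 1/134636 ≈ 7.4274e-6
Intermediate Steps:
h(q, C) = 3 - 235*q - 161*C (h(q, C) = 3 + (-235*q - 161*C) = 3 - 235*q - 161*C)
1/(74827 + h(-38, -316)) = 1/(74827 + (3 - 235*(-38) - 161*(-316))) = 1/(74827 + (3 + 8930 + 50876)) = 1/(74827 + 59809) = 1/134636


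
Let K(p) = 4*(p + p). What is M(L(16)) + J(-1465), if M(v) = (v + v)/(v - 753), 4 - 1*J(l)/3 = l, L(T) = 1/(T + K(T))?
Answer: 477855415/108431 ≈ 4407.0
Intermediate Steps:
K(p) = 8*p (K(p) = 4*(2*p) = 8*p)
L(T) = 1/(9*T) (L(T) = 1/(T + 8*T) = 1/(9*T))
J(l) = 12 - 3*l
M(v) = 2*v/(-753 + v) (M(v) = (2*v)/(-753 + v) = 2*v/(-753 + v))
M(L(16)) + J(-1465) = 2*((⅑)/16)/(-753 + (⅑)/16) + (12 - 3*(-1465)) = 2*((⅑)*(1/16))/(-753 + (⅑)*(1/16)) + (12 + 4395) = 2*(1/144)/(-753 + 1/144) + 4407 = 2*(1/144)/(-108431/144) + 4407 = 2*(1/144)*(-144/108431) + 4407 = -2/108431 + 4407 = 477855415/108431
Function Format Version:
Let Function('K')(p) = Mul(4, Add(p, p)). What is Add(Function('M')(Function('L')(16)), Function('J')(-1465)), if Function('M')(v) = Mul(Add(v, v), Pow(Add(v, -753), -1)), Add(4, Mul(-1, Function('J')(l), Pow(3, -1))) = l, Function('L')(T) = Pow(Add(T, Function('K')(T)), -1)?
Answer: Rational(477855415, 108431) ≈ 4407.0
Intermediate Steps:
Function('K')(p) = Mul(8, p) (Function('K')(p) = Mul(4, Mul(2, p)) = Mul(8, p))
Function('L')(T) = Mul(Rational(1, 9), Pow(T, -1)) (Function('L')(T) = Pow(Add(T, Mul(8, T)), -1) = Pow(Mul(9, T), -1) = Mul(Rational(1, 9), Pow(T, -1)))
Function('J')(l) = Add(12, Mul(-3, l))
Function('M')(v) = Mul(2, v, Pow(Add(-753, v), -1)) (Function('M')(v) = Mul(Mul(2, v), Pow(Add(-753, v), -1)) = Mul(2, v, Pow(Add(-753, v), -1)))
Add(Function('M')(Function('L')(16)), Function('J')(-1465)) = Add(Mul(2, Mul(Rational(1, 9), Pow(16, -1)), Pow(Add(-753, Mul(Rational(1, 9), Pow(16, -1))), -1)), Add(12, Mul(-3, -1465))) = Add(Mul(2, Mul(Rational(1, 9), Rational(1, 16)), Pow(Add(-753, Mul(Rational(1, 9), Rational(1, 16))), -1)), Add(12, 4395)) = Add(Mul(2, Rational(1, 144), Pow(Add(-753, Rational(1, 144)), -1)), 4407) = Add(Mul(2, Rational(1, 144), Pow(Rational(-108431, 144), -1)), 4407) = Add(Mul(2, Rational(1, 144), Rational(-144, 108431)), 4407) = Add(Rational(-2, 108431), 4407) = Rational(477855415, 108431)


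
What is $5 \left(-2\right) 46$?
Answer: $-460$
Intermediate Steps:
$5 \left(-2\right) 46 = \left(-10\right) 46 = -460$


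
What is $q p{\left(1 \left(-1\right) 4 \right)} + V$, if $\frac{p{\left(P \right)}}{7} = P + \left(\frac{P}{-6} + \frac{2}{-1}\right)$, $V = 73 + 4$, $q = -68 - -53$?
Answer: $637$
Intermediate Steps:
$q = -15$ ($q = -68 + 53 = -15$)
$V = 77$
$p{\left(P \right)} = -14 + \frac{35 P}{6}$ ($p{\left(P \right)} = 7 \left(P + \left(\frac{P}{-6} + \frac{2}{-1}\right)\right) = 7 \left(P + \left(P \left(- \frac{1}{6}\right) + 2 \left(-1\right)\right)\right) = 7 \left(P - \left(2 + \frac{P}{6}\right)\right) = 7 \left(-2 + \frac{5 P}{6}\right) = -14 + \frac{35 P}{6}$)
$q p{\left(1 \left(-1\right) 4 \right)} + V = - 15 \left(-14 + \frac{35 \cdot 1 \left(-1\right) 4}{6}\right) + 77 = - 15 \left(-14 + \frac{35 \left(\left(-1\right) 4\right)}{6}\right) + 77 = - 15 \left(-14 + \frac{35}{6} \left(-4\right)\right) + 77 = - 15 \left(-14 - \frac{70}{3}\right) + 77 = \left(-15\right) \left(- \frac{112}{3}\right) + 77 = 560 + 77 = 637$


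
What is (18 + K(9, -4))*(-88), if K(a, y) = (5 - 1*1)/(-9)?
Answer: -13904/9 ≈ -1544.9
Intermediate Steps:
K(a, y) = -4/9 (K(a, y) = (5 - 1)*(-⅑) = 4*(-⅑) = -4/9)
(18 + K(9, -4))*(-88) = (18 - 4/9)*(-88) = (158/9)*(-88) = -13904/9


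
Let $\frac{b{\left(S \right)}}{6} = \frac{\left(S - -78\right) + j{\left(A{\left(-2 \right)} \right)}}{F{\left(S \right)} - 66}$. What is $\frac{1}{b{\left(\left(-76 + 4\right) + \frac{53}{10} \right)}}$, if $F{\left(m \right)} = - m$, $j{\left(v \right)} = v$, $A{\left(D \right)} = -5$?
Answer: $\frac{1}{54} \approx 0.018519$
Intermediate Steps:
$b{\left(S \right)} = \frac{6 \left(73 + S\right)}{-66 - S}$ ($b{\left(S \right)} = 6 \frac{\left(S - -78\right) - 5}{- S - 66} = 6 \frac{\left(S + 78\right) - 5}{-66 - S} = 6 \frac{\left(78 + S\right) - 5}{-66 - S} = 6 \frac{73 + S}{-66 - S} = \frac{6 \left(73 + S\right)}{-66 - S}$)
$\frac{1}{b{\left(\left(-76 + 4\right) + \frac{53}{10} \right)}} = \frac{1}{6 \frac{1}{66 + \left(\left(-76 + 4\right) + \frac{53}{10}\right)} \left(-73 - \left(\left(-76 + 4\right) + \frac{53}{10}\right)\right)} = \frac{1}{6 \frac{1}{66 + \left(-72 + 53 \cdot \frac{1}{10}\right)} \left(-73 - \left(-72 + 53 \cdot \frac{1}{10}\right)\right)} = \frac{1}{6 \frac{1}{66 + \left(-72 + \frac{53}{10}\right)} \left(-73 - \left(-72 + \frac{53}{10}\right)\right)} = \frac{1}{6 \frac{1}{66 - \frac{667}{10}} \left(-73 - - \frac{667}{10}\right)} = \frac{1}{6 \frac{1}{- \frac{7}{10}} \left(-73 + \frac{667}{10}\right)} = \frac{1}{6 \left(- \frac{10}{7}\right) \left(- \frac{63}{10}\right)} = \frac{1}{54}$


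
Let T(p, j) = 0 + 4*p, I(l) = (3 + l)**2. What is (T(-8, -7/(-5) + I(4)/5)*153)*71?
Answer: -347616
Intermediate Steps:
T(p, j) = 4*p
(T(-8, -7/(-5) + I(4)/5)*153)*71 = ((4*(-8))*153)*71 = -32*153*71 = -4896*71 = -347616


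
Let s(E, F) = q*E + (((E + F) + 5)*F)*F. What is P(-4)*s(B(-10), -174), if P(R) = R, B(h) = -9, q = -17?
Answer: 21555900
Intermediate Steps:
s(E, F) = -17*E + F²*(5 + E + F) (s(E, F) = -17*E + (((E + F) + 5)*F)*F = -17*E + ((5 + E + F)*F)*F = -17*E + (F*(5 + E + F))*F = -17*E + F²*(5 + E + F))
P(-4)*s(B(-10), -174) = -4*((-174)³ - 17*(-9) + 5*(-174)² - 9*(-174)²) = -4*(-5268024 + 153 + 5*30276 - 9*30276) = -4*(-5268024 + 153 + 151380 - 272484) = -4*(-5388975) = 21555900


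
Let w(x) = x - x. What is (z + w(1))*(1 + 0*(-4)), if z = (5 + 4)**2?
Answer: 81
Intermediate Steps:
w(x) = 0
z = 81 (z = 9**2 = 81)
(z + w(1))*(1 + 0*(-4)) = (81 + 0)*(1 + 0*(-4)) = 81*(1 + 0) = 81*1 = 81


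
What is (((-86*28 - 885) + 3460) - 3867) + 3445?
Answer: -255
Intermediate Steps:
(((-86*28 - 885) + 3460) - 3867) + 3445 = (((-2408 - 885) + 3460) - 3867) + 3445 = ((-3293 + 3460) - 3867) + 3445 = (167 - 3867) + 3445 = -3700 + 3445 = -255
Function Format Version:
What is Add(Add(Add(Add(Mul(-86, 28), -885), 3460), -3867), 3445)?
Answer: -255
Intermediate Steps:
Add(Add(Add(Add(Mul(-86, 28), -885), 3460), -3867), 3445) = Add(Add(Add(Add(-2408, -885), 3460), -3867), 3445) = Add(Add(Add(-3293, 3460), -3867), 3445) = Add(Add(167, -3867), 3445) = Add(-3700, 3445) = -255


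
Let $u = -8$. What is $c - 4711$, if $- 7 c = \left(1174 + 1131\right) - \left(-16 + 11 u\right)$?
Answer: $- \frac{35386}{7} \approx -5055.1$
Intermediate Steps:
$c = - \frac{2409}{7}$ ($c = - \frac{\left(1174 + 1131\right) + \left(16 - -88\right)}{7} = - \frac{2305 + \left(16 + 88\right)}{7} = - \frac{2305 + 104}{7} = \left(- \frac{1}{7}\right) 2409 = - \frac{2409}{7} \approx -344.14$)
$c - 4711 = - \frac{2409}{7} - 4711 = - \frac{35386}{7}$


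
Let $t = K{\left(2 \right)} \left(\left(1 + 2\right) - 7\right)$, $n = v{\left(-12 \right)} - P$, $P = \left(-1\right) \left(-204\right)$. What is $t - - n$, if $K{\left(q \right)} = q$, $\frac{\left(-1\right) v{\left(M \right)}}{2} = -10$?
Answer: $-192$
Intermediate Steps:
$v{\left(M \right)} = 20$ ($v{\left(M \right)} = \left(-2\right) \left(-10\right) = 20$)
$P = 204$
$n = -184$ ($n = 20 - 204 = -184$)
$t = -8$ ($t = 2 \left(\left(1 + 2\right) - 7\right) = 2 \left(3 - 7\right) = 2 \left(-4\right) = -8$)
$t - - n = -8 - \left(-1\right) \left(-184\right) = -8 - 184 = -192$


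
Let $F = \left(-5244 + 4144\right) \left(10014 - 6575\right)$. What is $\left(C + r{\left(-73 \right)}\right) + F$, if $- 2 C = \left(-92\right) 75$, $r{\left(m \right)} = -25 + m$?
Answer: $-3779548$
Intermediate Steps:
$C = 3450$ ($C = - \frac{\left(-92\right) 75}{2} = \left(- \frac{1}{2}\right) \left(-6900\right) = 3450$)
$F = -3782900$ ($F = \left(-1100\right) 3439 = -3782900$)
$\left(C + r{\left(-73 \right)}\right) + F = \left(3450 - 98\right) - 3782900 = 3352 - 3782900 = -3779548$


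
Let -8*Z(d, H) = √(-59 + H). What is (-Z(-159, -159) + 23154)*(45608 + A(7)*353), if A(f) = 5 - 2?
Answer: 1080527718 + 46667*I*√218/8 ≈ 1.0805e+9 + 86129.0*I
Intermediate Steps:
Z(d, H) = -√(-59 + H)/8
A(f) = 3
(-Z(-159, -159) + 23154)*(45608 + A(7)*353) = (-(-1)*√(-59 - 159)/8 + 23154)*(45608 + 3*353) = (-(-1)*√(-218)/8 + 23154)*(45608 + 1059) = (-(-1)*I*√218/8 + 23154)*46667 = (I*√218/8 + 23154)*46667 = (23154 + I*√218/8)*46667 = 1080527718 + 46667*I*√218/8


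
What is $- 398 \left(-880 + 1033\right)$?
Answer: $-60894$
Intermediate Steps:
$- 398 \left(-880 + 1033\right) = \left(-398\right) 153 = -60894$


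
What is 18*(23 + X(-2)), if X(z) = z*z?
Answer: 486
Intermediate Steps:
X(z) = z²
18*(23 + X(-2)) = 18*(23 + (-2)²) = 18*(23 + 4) = 18*27 = 486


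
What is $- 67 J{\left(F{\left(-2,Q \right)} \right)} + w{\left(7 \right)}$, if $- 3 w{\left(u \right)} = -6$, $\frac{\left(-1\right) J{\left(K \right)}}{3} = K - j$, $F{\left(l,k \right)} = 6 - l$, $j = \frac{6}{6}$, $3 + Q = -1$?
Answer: $1409$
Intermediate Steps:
$Q = -4$ ($Q = -3 - 1 = -4$)
$j = 1$ ($j = 6 \cdot \frac{1}{6} = 1$)
$J{\left(K \right)} = 3 - 3 K$ ($J{\left(K \right)} = - 3 \left(K - 1\right) = - 3 \left(-1 + K\right) = 3 - 3 K$)
$w{\left(u \right)} = 2$ ($w{\left(u \right)} = \left(- \frac{1}{3}\right) \left(-6\right) = 2$)
$- 67 J{\left(F{\left(-2,Q \right)} \right)} + w{\left(7 \right)} = - 67 \left(3 - 3 \left(6 - -2\right)\right) + 2 = - 67 \left(3 - 3 \left(6 + 2\right)\right) + 2 = - 67 \left(3 - 24\right) + 2 = \left(-67\right) \left(-21\right) + 2 = 1407 + 2 = 1409$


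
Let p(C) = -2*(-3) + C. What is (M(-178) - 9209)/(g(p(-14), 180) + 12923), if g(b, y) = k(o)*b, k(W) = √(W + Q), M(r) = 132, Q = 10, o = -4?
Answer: -117302071/167003545 - 72616*√6/167003545 ≈ -0.70346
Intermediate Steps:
p(C) = 6 + C
k(W) = √(10 + W) (k(W) = √(W + 10) = √(10 + W))
g(b, y) = b*√6 (g(b, y) = √(10 - 4)*b = √6*b = b*√6)
(M(-178) - 9209)/(g(p(-14), 180) + 12923) = (132 - 9209)/((6 - 14)*√6 + 12923) = -9077/(-8*√6 + 12923) = -9077/(12923 - 8*√6)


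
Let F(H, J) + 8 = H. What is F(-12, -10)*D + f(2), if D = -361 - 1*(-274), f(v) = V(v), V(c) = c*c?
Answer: 1744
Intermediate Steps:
F(H, J) = -8 + H
V(c) = c²
f(v) = v²
D = -87 (D = -361 + 274 = -87)
F(-12, -10)*D + f(2) = (-8 - 12)*(-87) + 2² = -20*(-87) + 4 = 1740 + 4 = 1744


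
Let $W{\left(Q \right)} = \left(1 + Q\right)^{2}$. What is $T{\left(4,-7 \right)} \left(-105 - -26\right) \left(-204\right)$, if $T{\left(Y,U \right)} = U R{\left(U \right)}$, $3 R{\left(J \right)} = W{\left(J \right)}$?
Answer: $-1353744$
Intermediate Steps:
$R{\left(J \right)} = \frac{\left(1 + J\right)^{2}}{3}$
$T{\left(Y,U \right)} = \frac{U \left(1 + U\right)^{2}}{3}$ ($T{\left(Y,U \right)} = U \frac{\left(1 + U\right)^{2}}{3} = \frac{U \left(1 + U\right)^{2}}{3}$)
$T{\left(4,-7 \right)} \left(-105 - -26\right) \left(-204\right) = \frac{1}{3} \left(-7\right) \left(1 - 7\right)^{2} \left(-105 - -26\right) \left(-204\right) = \frac{1}{3} \left(-7\right) \left(-6\right)^{2} \left(-105 + 26\right) \left(-204\right) = \frac{1}{3} \left(-7\right) 36 \left(-79\right) \left(-204\right) = \left(-84\right) \left(-79\right) \left(-204\right) = 6636 \left(-204\right) = -1353744$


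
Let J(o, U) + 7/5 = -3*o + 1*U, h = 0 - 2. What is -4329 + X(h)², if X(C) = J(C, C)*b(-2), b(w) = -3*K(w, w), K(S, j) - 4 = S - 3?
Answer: -106704/25 ≈ -4268.2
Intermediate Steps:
K(S, j) = 1 + S (K(S, j) = 4 + (S - 3) = 4 + (-3 + S) = 1 + S)
h = -2
J(o, U) = -7/5 + U - 3*o (J(o, U) = -7/5 + (-3*o + 1*U) = -7/5 + (-3*o + U) = -7/5 + (U - 3*o) = -7/5 + U - 3*o)
b(w) = -3 - 3*w (b(w) = -3*(1 + w) = -3 - 3*w)
X(C) = -21/5 - 6*C (X(C) = (-7/5 + C - 3*C)*(-3 - 3*(-2)) = (-7/5 - 2*C)*(-3 + 6) = (-7/5 - 2*C)*3 = -21/5 - 6*C)
-4329 + X(h)² = -4329 + (-21/5 - 6*(-2))² = -4329 + (-21/5 + 12)² = -4329 + (39/5)² = -4329 + 1521/25 = -106704/25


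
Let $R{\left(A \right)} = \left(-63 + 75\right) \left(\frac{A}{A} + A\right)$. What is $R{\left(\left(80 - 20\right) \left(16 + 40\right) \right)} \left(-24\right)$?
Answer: $-967968$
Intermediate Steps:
$R{\left(A \right)} = 12 + 12 A$ ($R{\left(A \right)} = 12 \left(1 + A\right) = 12 + 12 A$)
$R{\left(\left(80 - 20\right) \left(16 + 40\right) \right)} \left(-24\right) = \left(12 + 12 \left(80 - 20\right) \left(16 + 40\right)\right) \left(-24\right) = \left(12 + 12 \cdot 60 \cdot 56\right) \left(-24\right) = \left(12 + 12 \cdot 3360\right) \left(-24\right) = \left(12 + 40320\right) \left(-24\right) = 40332 \left(-24\right) = -967968$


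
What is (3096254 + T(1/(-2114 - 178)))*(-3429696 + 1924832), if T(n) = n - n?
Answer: -4659441179456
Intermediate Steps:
T(n) = 0
(3096254 + T(1/(-2114 - 178)))*(-3429696 + 1924832) = (3096254 + 0)*(-3429696 + 1924832) = 3096254*(-1504864) = -4659441179456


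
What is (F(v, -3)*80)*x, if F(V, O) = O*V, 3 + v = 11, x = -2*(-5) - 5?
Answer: -9600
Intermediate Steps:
x = 5 (x = 10 - 5 = 5)
v = 8 (v = -3 + 11 = 8)
(F(v, -3)*80)*x = (-3*8*80)*5 = -24*80*5 = -1920*5 = -9600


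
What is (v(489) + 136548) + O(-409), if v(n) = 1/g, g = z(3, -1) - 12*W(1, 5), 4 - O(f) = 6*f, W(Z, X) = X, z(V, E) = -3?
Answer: 8757377/63 ≈ 1.3901e+5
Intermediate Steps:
O(f) = 4 - 6*f
g = -63 (g = -3 - 12*5 = -3 - 60 = -63)
v(n) = -1/63 (v(n) = 1/(-63) = -1/63)
(v(489) + 136548) + O(-409) = (-1/63 + 136548) + (4 - 6*(-409)) = 8602523/63 + (4 + 2454) = 8602523/63 + 2458 = 8757377/63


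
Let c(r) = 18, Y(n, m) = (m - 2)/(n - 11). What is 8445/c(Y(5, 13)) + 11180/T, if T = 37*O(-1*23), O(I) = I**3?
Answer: 1267186805/2701074 ≈ 469.14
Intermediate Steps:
Y(n, m) = (-2 + m)/(-11 + n)
T = -450179 (T = 37*(-1*23)**3 = 37*(-23)**3 = 37*(-12167) = -450179)
8445/c(Y(5, 13)) + 11180/T = 8445/18 + 11180/(-450179) = 8445*(1/18) + 11180*(-1/450179) = 2815/6 - 11180/450179 = 1267186805/2701074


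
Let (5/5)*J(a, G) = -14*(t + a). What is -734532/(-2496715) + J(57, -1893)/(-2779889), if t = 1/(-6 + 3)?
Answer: 875956351792/2974538813415 ≈ 0.29448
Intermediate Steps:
t = -⅓ (t = 1/(-3) = -⅓ ≈ -0.33333)
J(a, G) = 14/3 - 14*a (J(a, G) = -14*(-⅓ + a) = 14/3 - 14*a)
-734532/(-2496715) + J(57, -1893)/(-2779889) = -734532/(-2496715) + (14/3 - 14*57)/(-2779889) = -734532*(-1/2496715) + (14/3 - 798)*(-1/2779889) = 734532/2496715 - 2380/3*(-1/2779889) = 734532/2496715 + 340/1191381 = 875956351792/2974538813415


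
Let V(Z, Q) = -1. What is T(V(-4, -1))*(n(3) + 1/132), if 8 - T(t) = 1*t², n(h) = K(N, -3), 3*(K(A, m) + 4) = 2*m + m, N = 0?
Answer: -6461/132 ≈ -48.947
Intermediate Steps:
K(A, m) = -4 + m (K(A, m) = -4 + (2*m + m)/3 = -4 + (3*m)/3 = -4 + m)
n(h) = -7 (n(h) = -4 - 3 = -7)
T(t) = 8 - t²
T(V(-4, -1))*(n(3) + 1/132) = (8 - 1*(-1)²)*(-7 + 1/132) = (8 - 1*1)*(-7 + 1/132) = (8 - 1)*(-923/132) = 7*(-923/132) = -6461/132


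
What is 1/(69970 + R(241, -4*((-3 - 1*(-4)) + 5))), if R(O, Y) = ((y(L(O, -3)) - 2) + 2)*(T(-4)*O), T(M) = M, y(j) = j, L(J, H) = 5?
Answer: 1/65150 ≈ 1.5349e-5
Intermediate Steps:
R(O, Y) = -20*O (R(O, Y) = ((5 - 2) + 2)*(-4*O) = (3 + 2)*(-4*O) = 5*(-4*O) = -20*O)
1/(69970 + R(241, -4*((-3 - 1*(-4)) + 5))) = 1/(69970 - 20*241) = 1/(69970 - 4820) = 1/65150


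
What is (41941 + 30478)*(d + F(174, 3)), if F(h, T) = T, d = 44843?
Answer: 3247702474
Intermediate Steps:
(41941 + 30478)*(d + F(174, 3)) = (41941 + 30478)*(44843 + 3) = 72419*44846 = 3247702474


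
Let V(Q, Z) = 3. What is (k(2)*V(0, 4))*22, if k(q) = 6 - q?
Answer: 264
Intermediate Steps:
(k(2)*V(0, 4))*22 = ((6 - 1*2)*3)*22 = ((6 - 2)*3)*22 = (4*3)*22 = 12*22 = 264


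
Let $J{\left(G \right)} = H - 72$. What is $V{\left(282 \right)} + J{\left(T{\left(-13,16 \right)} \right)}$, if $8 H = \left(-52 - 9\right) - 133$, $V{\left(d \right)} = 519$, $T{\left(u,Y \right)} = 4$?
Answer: $\frac{1691}{4} \approx 422.75$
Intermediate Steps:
$H = - \frac{97}{4}$ ($H = \frac{\left(-52 - 9\right) - 133}{8} = \frac{-61 - 133}{8} = \frac{1}{8} \left(-194\right) = - \frac{97}{4} \approx -24.25$)
$J{\left(G \right)} = - \frac{385}{4}$ ($J{\left(G \right)} = - \frac{97}{4} - 72 = - \frac{385}{4}$)
$V{\left(282 \right)} + J{\left(T{\left(-13,16 \right)} \right)} = 519 - \frac{385}{4} = \frac{1691}{4}$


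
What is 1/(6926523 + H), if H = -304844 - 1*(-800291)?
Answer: 1/7421970 ≈ 1.3474e-7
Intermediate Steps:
H = 495447 (H = -304844 + 800291 = 495447)
1/(6926523 + H) = 1/(6926523 + 495447) = 1/7421970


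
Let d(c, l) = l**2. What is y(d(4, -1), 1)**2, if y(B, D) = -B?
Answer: 1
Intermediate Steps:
y(d(4, -1), 1)**2 = (-1*(-1)**2)**2 = (-1*1)**2 = (-1)**2 = 1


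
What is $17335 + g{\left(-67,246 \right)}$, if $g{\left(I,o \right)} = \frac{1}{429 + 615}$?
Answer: $\frac{18097741}{1044} \approx 17335.0$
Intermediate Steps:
$g{\left(I,o \right)} = \frac{1}{1044}$
$17335 + g{\left(-67,246 \right)} = 17335 + \frac{1}{1044} = \frac{18097741}{1044}$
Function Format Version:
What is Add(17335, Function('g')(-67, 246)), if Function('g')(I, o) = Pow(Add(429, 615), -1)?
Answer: Rational(18097741, 1044) ≈ 17335.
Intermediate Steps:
Function('g')(I, o) = Rational(1, 1044) (Function('g')(I, o) = Pow(1044, -1) = Rational(1, 1044))
Add(17335, Function('g')(-67, 246)) = Add(17335, Rational(1, 1044)) = Rational(18097741, 1044)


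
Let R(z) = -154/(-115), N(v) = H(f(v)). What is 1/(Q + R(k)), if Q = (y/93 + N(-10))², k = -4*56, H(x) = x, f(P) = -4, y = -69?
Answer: 110515/2633029 ≈ 0.041973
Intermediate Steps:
N(v) = -4
k = -224
R(z) = 154/115 (R(z) = -154*(-1/115) = 154/115)
Q = 21609/961 (Q = (-69/93 - 4)² = (-69*1/93 - 4)² = (-23/31 - 4)² = (-147/31)² = 21609/961 ≈ 22.486)
1/(Q + R(k)) = 1/(21609/961 + 154/115) = 1/(2633029/110515) = 110515/2633029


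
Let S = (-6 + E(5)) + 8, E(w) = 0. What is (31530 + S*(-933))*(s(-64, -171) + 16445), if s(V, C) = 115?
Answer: 491235840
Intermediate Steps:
S = 2 (S = (-6 + 0) + 8 = -6 + 8 = 2)
(31530 + S*(-933))*(s(-64, -171) + 16445) = (31530 + 2*(-933))*(115 + 16445) = (31530 - 1866)*16560 = 29664*16560 = 491235840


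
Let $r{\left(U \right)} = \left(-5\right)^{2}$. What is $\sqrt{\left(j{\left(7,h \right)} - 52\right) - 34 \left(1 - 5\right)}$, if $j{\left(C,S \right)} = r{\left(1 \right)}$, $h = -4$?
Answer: $\sqrt{109} \approx 10.44$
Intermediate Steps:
$r{\left(U \right)} = 25$
$j{\left(C,S \right)} = 25$
$\sqrt{\left(j{\left(7,h \right)} - 52\right) - 34 \left(1 - 5\right)} = \sqrt{\left(25 - 52\right) - 34 \left(1 - 5\right)} = \sqrt{\left(25 - 52\right) - -136} = \sqrt{-27 + 136} = \sqrt{109}$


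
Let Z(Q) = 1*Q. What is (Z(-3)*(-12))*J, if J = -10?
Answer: -360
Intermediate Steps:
Z(Q) = Q
(Z(-3)*(-12))*J = -3*(-12)*(-10) = 36*(-10) = -360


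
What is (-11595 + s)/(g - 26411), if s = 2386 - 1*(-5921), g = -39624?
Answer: 3288/66035 ≈ 0.049792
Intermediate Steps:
s = 8307 (s = 2386 + 5921 = 8307)
(-11595 + s)/(g - 26411) = (-11595 + 8307)/(-39624 - 26411) = -3288/(-66035) = -3288*(-1/66035) = 3288/66035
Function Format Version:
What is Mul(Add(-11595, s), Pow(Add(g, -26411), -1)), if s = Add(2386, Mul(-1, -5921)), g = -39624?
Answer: Rational(3288, 66035) ≈ 0.049792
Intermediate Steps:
s = 8307 (s = Add(2386, 5921) = 8307)
Mul(Add(-11595, s), Pow(Add(g, -26411), -1)) = Mul(Add(-11595, 8307), Pow(Add(-39624, -26411), -1)) = Mul(-3288, Pow(-66035, -1)) = Mul(-3288, Rational(-1, 66035)) = Rational(3288, 66035)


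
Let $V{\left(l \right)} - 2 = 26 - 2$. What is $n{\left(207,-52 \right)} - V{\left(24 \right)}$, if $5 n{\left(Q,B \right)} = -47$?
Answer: $- \frac{177}{5} \approx -35.4$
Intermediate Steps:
$V{\left(l \right)} = 26$ ($V{\left(l \right)} = 2 + \left(26 - 2\right) = 2 + 24 = 26$)
$n{\left(Q,B \right)} = - \frac{47}{5}$ ($n{\left(Q,B \right)} = \frac{1}{5} \left(-47\right) = - \frac{47}{5}$)
$n{\left(207,-52 \right)} - V{\left(24 \right)} = - \frac{47}{5} - 26 = - \frac{177}{5}$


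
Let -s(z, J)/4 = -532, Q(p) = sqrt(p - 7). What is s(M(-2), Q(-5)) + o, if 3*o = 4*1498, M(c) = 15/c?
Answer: 12376/3 ≈ 4125.3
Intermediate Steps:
Q(p) = sqrt(-7 + p)
o = 5992/3 (o = (4*1498)/3 = (1/3)*5992 = 5992/3 ≈ 1997.3)
s(z, J) = 2128 (s(z, J) = -4*(-532) = 2128)
s(M(-2), Q(-5)) + o = 2128 + 5992/3 = 12376/3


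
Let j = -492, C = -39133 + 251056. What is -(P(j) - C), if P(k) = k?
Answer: 212415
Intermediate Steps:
C = 211923
-(P(j) - C) = -(-492 - 1*211923) = -(-492 - 211923) = -1*(-212415) = 212415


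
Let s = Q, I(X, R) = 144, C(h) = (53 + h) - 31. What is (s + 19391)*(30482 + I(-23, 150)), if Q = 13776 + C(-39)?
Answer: 1015251900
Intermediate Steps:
C(h) = 22 + h
Q = 13759 (Q = 13776 + (22 - 39) = 13776 - 17 = 13759)
s = 13759
(s + 19391)*(30482 + I(-23, 150)) = (13759 + 19391)*(30482 + 144) = 33150*30626 = 1015251900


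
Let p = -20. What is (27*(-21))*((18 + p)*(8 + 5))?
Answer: 14742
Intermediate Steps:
(27*(-21))*((18 + p)*(8 + 5)) = (27*(-21))*((18 - 20)*(8 + 5)) = -(-1134)*13 = -567*(-26) = 14742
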